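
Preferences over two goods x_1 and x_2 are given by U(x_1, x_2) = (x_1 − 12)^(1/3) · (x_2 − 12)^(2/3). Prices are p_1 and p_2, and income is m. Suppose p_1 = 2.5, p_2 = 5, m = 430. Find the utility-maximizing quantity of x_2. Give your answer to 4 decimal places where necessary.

This is Cobb-Douglas in (x_1−12, x_2−12): tangency gives 1/3·p_2·(x_2−12) = 2/3·p_1·(x_1−12).
Substituting into the budget: x_1* = 12 + 1/3·(m − 12·p_1 − 12·p_2)/p_1, and x_2* = 12 + 2/3·(…)/p_2.
Discretionary income = 430 − 12·2.5 − 12·5 = 340; x_2* = 12 + 2/3·340/5 = 57.3333.

x_2* = 57.3333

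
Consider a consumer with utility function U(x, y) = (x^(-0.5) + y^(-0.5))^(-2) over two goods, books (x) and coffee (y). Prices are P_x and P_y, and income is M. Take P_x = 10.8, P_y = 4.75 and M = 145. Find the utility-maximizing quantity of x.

MRS = MU_x/MU_y = (y/x)^(1.5). Set equal to P_x/P_y.
Hence y/x = (P_x/P_y)^(1/(1.5)), i.e. raised to the 2/3 power.
Substitute y = (y/x)·x into the budget: x* = M/(P_x + P_y·(y/x)).
Numerically y/x = 1.7291, so x* = 145/(10.8 + 4.75·1.7291) = 7.6263.

x* = 7.6263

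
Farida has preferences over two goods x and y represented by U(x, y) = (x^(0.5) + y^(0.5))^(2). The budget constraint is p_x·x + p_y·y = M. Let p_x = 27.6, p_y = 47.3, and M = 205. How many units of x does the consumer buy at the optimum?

From the CES first-order condition, (y/x)^(0.5) = p_x/p_y.
Hence y/x = (p_x/p_y)^(1/(0.5)), i.e. raised to the 2 power.
Substitute y = (y/x)·x into the budget: x* = M/(p_x + p_y·(y/x)).
Numerically y/x = 0.340483, so x* = 205/(27.6 + 47.3·0.340483) = 4.6906.

x* = 4.6906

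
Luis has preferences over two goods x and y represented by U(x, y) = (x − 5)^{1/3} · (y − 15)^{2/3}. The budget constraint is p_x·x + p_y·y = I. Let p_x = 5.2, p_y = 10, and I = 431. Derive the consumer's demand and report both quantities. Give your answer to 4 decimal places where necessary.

MRS = (1/2)·(y−15)/(x−5). Tangency with p_x/p_y gives y−15 = 2·(p_x/p_y)·(x−5).
Substituting into the budget: x* = 5 + 1/3·(I − 5·p_x − 15·p_y)/p_x, and y* = 15 + 2/3·(…)/p_y.
Discretionary income = 431 − 5·5.2 − 15·10 = 255; x* = 5 + 1/3·255/5.2 = 21.3462; y* = 15 + 2/3·255/10 = 32.

x* = 21.3462, y* = 32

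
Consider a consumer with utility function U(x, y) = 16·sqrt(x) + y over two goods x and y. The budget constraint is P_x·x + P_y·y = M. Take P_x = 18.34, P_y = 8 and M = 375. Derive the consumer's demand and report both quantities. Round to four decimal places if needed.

MU_x = 8/√x, MU_y = 1. Tangency: 8/√x = P_x/P_y.
Thus x* = (8·P_y/P_x)² — independent of M — with the rest of income spent on y.
Plugging in: x* = (8·8/18.34)² = 12.1776, y* = 18.9579.

x* = 12.1776, y* = 18.9579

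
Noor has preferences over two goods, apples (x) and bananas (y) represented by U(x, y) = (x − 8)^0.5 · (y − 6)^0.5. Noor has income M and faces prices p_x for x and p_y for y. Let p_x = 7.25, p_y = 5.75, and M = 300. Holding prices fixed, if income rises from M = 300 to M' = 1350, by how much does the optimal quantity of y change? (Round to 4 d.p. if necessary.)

Δy* = 91.3043

Substituting into the budget: x* = 8 + 0.5·(M − 8·p_x − 6·p_y)/p_x, and y* = 6 + 0.5·(…)/p_y.
Discretionary income = 300 − 8·7.25 − 6·5.75 = 207.5; y* = 6 + 0.5·207.5/5.75 = 24.0435.
At M' = 1350: y* = 115.3478. Change: 115.3478 − 24.0435 = 91.3043.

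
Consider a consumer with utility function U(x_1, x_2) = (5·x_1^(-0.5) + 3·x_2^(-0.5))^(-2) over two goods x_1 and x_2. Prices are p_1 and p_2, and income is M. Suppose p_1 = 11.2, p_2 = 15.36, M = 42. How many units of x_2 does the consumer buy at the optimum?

MRS = MU_x_1/MU_x_2 = (5/3)·(x_2/x_1)^(1.5). Set equal to p_1/p_2.
Solve for the ratio: x_2/x_1 = [(3/5)·p_1/p_2]^(2/3).
With the ratio pinned down, the budget gives x_1* = M/(p_1 + p_2·(x_2/x_1)) and x_2* = (x_2/x_1)·x_1*.
Numerically x_2/x_1 = 0.576305, so x_1* = 42/(11.2 + 15.36·0.576305) = 2.0946 and x_2* = 0.576305·2.0946 = 1.2071.

x_2* = 1.2071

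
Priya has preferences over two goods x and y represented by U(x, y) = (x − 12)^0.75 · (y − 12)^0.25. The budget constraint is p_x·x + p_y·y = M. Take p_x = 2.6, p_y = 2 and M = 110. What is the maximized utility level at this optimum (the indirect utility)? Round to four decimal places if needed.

V = 12.8255

MRS = 3·(y−12)/(x−12). Tangency with p_x/p_y gives y−12 = (1/3)·(p_x/p_y)·(x−12).
Substituting into the budget: x* = 12 + 0.75·(M − 12·p_x − 12·p_y)/p_x, and y* = 12 + 0.25·(…)/p_y.
Discretionary income = 110 − 12·2.6 − 12·2 = 54.8; x* = 12 + 0.75·54.8/2.6 = 27.8077; y* = 12 + 0.25·54.8/2 = 18.85.
Utility at the optimum: U(27.8077, 18.85) = 12.8255.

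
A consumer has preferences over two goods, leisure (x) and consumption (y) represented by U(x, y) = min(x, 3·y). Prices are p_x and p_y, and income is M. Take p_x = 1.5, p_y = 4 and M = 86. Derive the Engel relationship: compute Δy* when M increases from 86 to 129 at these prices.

With perfect complements, no substitution: consume in ratio x:y = 3:1.
Budget: p_x·x + p_y·(1/3)·x = M, so (3·p_x + p_y)·x = 3·M.
Demand: x*(p_x,p_y,M) = 3·M/(3·p_x + p_y), y* = M/(3·p_x + p_y).
Here 3·1.5 + 4 = 8.5, giving y* = 10.1176.
At M' = 129: y* = 15.1765. Change: 15.1765 − 10.1176 = 5.0588.

Δy* = 5.0588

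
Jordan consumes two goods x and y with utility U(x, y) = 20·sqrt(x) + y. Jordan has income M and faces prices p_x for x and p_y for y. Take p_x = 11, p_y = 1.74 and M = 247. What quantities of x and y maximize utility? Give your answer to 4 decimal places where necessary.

MU_x = 10/√x, MU_y = 1. Tangency: 10/√x = p_x/p_y.
Solve: √x = 10·p_y/p_x, so x*(p_x,p_y) = (10·p_y/p_x)², and y* = (M − p_x·x*)/p_y.
Plugging in: x* = (10·1.74/11)² = 2.5021, y* = 126.1358.

x* = 2.5021, y* = 126.1358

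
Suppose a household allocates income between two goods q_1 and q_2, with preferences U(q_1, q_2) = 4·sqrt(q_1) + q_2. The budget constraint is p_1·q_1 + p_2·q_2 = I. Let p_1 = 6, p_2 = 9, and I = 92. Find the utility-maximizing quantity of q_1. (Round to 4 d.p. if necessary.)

q_1* = 9

Set MRS = p_1/p_2: 2·q_1^(−1/2) = p_1/p_2.
Solve: √q_1 = 2·p_2/p_1, so q_1*(p_1,p_2) = (2·p_2/p_1)², and q_2* = (I − p_1·q_1*)/p_2.
Plugging in: q_1* = (2·9/6)² = 9.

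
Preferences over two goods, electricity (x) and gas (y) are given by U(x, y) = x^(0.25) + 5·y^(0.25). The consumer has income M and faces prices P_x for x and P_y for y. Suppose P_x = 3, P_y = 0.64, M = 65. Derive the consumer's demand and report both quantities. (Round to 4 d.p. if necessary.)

MU_x ∝ x^(-0.75), MU_y ∝ 5·y^(-0.75), so MRS = (1/5)·(y/x)^(0.75) = P_x/P_y.
Solve for the ratio: y/x = [5·P_x/P_y]^(4/3).
Substitute y = (y/x)·x into the budget: x* = M/(P_x + P_y·(y/x)).
Numerically y/x = 67.0731, so x* = 65/(3 + 0.64·67.0731) = 1.4153 and y* = 67.0731·1.4153 = 94.9283.

x* = 1.4153, y* = 94.9283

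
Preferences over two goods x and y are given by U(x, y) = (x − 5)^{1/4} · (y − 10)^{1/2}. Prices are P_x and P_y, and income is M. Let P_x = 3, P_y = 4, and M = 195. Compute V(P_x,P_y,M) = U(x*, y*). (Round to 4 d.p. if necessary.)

V = 9.5931

Discretionary income = 195 − 5·3 − 10·4 = 140; x* = 5 + 1/3·140/3 = 20.5556; y* = 10 + 2/3·140/4 = 33.3333.
Utility at the optimum: U(20.5556, 33.3333) = 9.5931.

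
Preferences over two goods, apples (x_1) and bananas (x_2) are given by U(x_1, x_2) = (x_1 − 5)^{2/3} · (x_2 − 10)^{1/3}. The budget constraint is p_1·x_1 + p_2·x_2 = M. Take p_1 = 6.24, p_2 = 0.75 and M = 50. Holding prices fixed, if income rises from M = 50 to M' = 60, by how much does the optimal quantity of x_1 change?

This is Cobb-Douglas in (x_1−5, x_2−10): tangency gives 2/3·p_2·(x_2−10) = 1/3·p_1·(x_1−5).
Substituting into the budget: x_1* = 5 + 2/3·(M − 5·p_1 − 10·p_2)/p_1, and x_2* = 10 + 1/3·(…)/p_2.
Discretionary income = 50 − 5·6.24 − 10·0.75 = 11.3; x_1* = 5 + 2/3·11.3/6.24 = 6.2073.
At M' = 60: x_1* = 7.2756. Change: 7.2756 − 6.2073 = 1.0684.

Δx_1* = 1.0684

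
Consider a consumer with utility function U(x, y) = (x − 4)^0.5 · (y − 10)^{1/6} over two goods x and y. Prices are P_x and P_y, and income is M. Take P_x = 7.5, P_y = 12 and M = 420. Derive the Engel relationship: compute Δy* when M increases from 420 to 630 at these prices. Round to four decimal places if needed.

Δy* = 4.375

Discretionary income = 420 − 4·7.5 − 10·12 = 270; y* = 10 + 0.25·270/12 = 15.625.
At M' = 630: y* = 20. Change: 20 − 15.625 = 4.375.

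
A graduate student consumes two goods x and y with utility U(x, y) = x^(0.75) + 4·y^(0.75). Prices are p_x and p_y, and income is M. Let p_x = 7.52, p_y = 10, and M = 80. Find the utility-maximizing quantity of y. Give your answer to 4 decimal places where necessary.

y* = 7.9272

Substitute y = (y/x)·x into the budget: x* = M/(p_x + p_y·(y/x)).
Numerically y/x = 81.867462, so x* = 80/(7.52 + 10·81.867462) = 0.0968 and y* = 81.867462·0.0968 = 7.9272.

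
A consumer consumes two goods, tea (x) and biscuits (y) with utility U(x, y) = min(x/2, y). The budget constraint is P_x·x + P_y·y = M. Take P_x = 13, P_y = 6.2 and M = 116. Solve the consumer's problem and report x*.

x* = 7.205

Here 2·13 + 6.2 = 32.2, giving x* = 7.205.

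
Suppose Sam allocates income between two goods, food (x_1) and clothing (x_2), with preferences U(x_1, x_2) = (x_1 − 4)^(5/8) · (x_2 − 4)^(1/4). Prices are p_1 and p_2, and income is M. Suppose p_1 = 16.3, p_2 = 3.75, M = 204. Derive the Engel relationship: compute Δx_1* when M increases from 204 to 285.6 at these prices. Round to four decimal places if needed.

Let x_1' = x_1−4, x_2' = x_2−4. MRS = (5/2)·x_2'/x_1' = p_1/p_2.
After buying the subsistence bundle (4, 4), a share 5/7 of the remaining income goes to x_1: x_1* = 4 + 5/7·(M − 4p_1 − 4p_2)/p_1.
Discretionary income = 204 − 4·16.3 − 4·3.75 = 123.8; x_1* = 4 + 5/7·123.8/16.3 = 9.4251.
At M' = 285.6: x_1* = 13.0009. Change: 13.0009 − 9.4251 = 3.5758.

Δx_1* = 3.5758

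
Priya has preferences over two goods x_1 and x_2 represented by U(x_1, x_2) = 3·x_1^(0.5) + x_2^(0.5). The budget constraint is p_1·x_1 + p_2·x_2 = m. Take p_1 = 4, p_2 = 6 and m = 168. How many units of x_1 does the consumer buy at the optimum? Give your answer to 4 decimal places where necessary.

x_1* = 39.1034

MRS = MU_x_1/MU_x_2 = 3·(x_2/x_1)^(0.5). Set equal to p_1/p_2.
Solve for the ratio: x_2/x_1 = [(1/3)·p_1/p_2]^(2).
Substitute x_2 = (x_2/x_1)·x_1 into the budget: x_1* = m/(p_1 + p_2·(x_2/x_1)).
Numerically x_2/x_1 = 0.049383, so x_1* = 168/(4 + 6·0.049383) = 39.1034.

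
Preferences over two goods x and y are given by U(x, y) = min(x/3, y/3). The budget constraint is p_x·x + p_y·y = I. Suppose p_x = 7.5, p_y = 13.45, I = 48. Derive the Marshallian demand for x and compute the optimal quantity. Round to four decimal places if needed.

x* = 2.2912

Demand: x*(p_x,p_y,I) = 3·I/(3·p_x + 3·p_y), y* = 3·I/(3·p_x + 3·p_y).
Here 3·7.5 + 3·13.45 = 62.85, giving x* = 2.2912.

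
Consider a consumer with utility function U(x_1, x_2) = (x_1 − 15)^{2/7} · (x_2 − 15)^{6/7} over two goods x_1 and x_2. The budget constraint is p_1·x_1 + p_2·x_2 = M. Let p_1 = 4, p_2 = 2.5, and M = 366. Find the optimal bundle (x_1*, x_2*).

x_1* = 31.7812, x_2* = 95.55

This is Cobb-Douglas in (x_1−15, x_2−15): tangency gives 2/7·p_2·(x_2−15) = 6/7·p_1·(x_1−15).
After buying the subsistence bundle (15, 15), a share 0.25 of the remaining income goes to x_1: x_1* = 15 + 0.25·(M − 15p_1 − 15p_2)/p_1.
Discretionary income = 366 − 15·4 − 15·2.5 = 268.5; x_1* = 15 + 0.25·268.5/4 = 31.7812; x_2* = 15 + 0.75·268.5/2.5 = 95.55.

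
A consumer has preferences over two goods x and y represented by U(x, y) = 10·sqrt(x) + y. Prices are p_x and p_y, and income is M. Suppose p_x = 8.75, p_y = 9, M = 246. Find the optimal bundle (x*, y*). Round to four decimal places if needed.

x* = 26.449, y* = 1.619

Solve: √x = 5·p_y/p_x, so x*(p_x,p_y) = (5·p_y/p_x)², and y* = (M − p_x·x*)/p_y.
Plugging in: x* = (5·9/8.75)² = 26.449, y* = 1.619.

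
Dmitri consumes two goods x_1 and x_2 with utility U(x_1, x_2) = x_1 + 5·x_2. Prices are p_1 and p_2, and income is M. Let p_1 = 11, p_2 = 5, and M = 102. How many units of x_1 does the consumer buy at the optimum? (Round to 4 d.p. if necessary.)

Linear utility — the consumer picks whichever good has higher MU/price: 1/11 = 0.0909 vs 5/5 = 1.
x_2 gives more utility per dollar, so spend all income on x_2: x_2* = M/p_2, x_1* = 0.
Numerically: x_1* = 0, x_2* = 20.4.

x_1* = 0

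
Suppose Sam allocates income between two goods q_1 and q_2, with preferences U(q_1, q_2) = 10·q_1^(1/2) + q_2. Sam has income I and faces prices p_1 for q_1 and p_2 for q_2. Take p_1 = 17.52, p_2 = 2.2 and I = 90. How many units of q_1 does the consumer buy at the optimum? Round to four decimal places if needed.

Utility is quasi-linear in q_2; the FOC for q_1 is 5/√q_1 = p_1/p_2.
Solve: √q_1 = 5·p_2/p_1, so q_1*(p_1,p_2) = (5·p_2/p_1)², and q_2* = (I − p_1·q_1*)/p_2.
Plugging in: q_1* = (5·2.2/17.52)² = 0.3942.

q_1* = 0.3942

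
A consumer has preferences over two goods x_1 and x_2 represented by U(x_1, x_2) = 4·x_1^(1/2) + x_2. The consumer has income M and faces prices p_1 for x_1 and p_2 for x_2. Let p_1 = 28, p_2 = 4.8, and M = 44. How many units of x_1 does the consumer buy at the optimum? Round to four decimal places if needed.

Set MRS = p_1/p_2: 2·x_1^(−1/2) = p_1/p_2.
Solve: √x_1 = 2·p_2/p_1, so x_1*(p_1,p_2) = (2·p_2/p_1)², and x_2* = (M − p_1·x_1*)/p_2.
Plugging in: x_1* = (2·4.8/28)² = 0.1176.

x_1* = 0.1176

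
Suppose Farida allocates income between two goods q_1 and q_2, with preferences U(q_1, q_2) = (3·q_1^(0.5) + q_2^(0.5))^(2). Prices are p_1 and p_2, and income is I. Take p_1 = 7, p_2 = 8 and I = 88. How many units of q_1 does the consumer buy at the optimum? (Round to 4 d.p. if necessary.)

q_1* = 11.4575

MU_q_1 ∝ 3·q_1^(-0.5), MU_q_2 ∝ q_2^(-0.5), so MRS = 3·(q_2/q_1)^(0.5) = p_1/p_2.
Solve for the ratio: q_2/q_1 = [(1/3)·p_1/p_2]^(2).
Substitute q_2 = (q_2/q_1)·q_1 into the budget: q_1* = I/(p_1 + p_2·(q_2/q_1)).
Numerically q_2/q_1 = 0.085069, so q_1* = 88/(7 + 8·0.085069) = 11.4575.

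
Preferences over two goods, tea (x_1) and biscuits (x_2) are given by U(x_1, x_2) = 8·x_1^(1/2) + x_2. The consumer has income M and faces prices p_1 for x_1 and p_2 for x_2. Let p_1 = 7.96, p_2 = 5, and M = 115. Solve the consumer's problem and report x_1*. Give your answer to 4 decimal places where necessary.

MU_x_1 = 4/√x_1, MU_x_2 = 1. Tangency: 4/√x_1 = p_1/p_2.
Thus x_1* = (4·p_2/p_1)² — independent of M — with the rest of income spent on x_2.
Plugging in: x_1* = (4·5/7.96)² = 6.313.

x_1* = 6.313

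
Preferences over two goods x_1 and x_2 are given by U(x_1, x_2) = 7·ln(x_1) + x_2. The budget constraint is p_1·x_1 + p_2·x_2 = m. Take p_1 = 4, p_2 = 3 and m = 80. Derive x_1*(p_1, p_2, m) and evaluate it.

x_1* = 5.25

So x_1*(p_1,p_2) = 7·p_2/p_1, independent of income; and x_2* = (m − 7·p_2)/p_2.
At the given prices: x_1* = 7·3/4 = 5.25.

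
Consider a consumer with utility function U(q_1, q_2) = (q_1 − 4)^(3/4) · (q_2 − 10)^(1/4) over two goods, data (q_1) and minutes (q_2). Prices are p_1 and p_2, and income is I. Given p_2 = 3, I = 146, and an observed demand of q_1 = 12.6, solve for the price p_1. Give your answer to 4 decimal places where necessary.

p_1 = 7.5

MRS = 3·(q_2−10)/(q_1−4). Tangency with p_1/p_2 gives q_2−10 = (1/3)·(p_1/p_2)·(q_1−4).
After buying the subsistence bundle (4, 10), a share 0.75 of the remaining income goes to q_1: q_1* = 4 + 0.75·(I − 4p_1 − 10p_2)/p_1.
Set q_1* = 12.6 in the demand function and solve for p_1: p_1 = 7.5.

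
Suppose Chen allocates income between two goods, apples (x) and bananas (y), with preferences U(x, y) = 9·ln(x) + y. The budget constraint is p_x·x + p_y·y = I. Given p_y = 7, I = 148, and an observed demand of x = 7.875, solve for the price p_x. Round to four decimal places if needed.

Set MRS = p_x/p_y: (9/x)/1 = p_x/p_y.
So x*(p_x,p_y) = 9·p_y/p_x, independent of income; and y* = (I − 9·p_y)/p_y.
Set x* = 7.875 in the demand function and solve for p_x: p_x = 8.

p_x = 8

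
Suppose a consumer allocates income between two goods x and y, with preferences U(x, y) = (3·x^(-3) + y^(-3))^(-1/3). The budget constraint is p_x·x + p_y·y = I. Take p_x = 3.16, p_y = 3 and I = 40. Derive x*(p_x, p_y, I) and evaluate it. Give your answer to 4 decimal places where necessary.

Numerically y/x = 0.76977, so x* = 40/(3.16 + 3·0.76977) = 7.3135.

x* = 7.3135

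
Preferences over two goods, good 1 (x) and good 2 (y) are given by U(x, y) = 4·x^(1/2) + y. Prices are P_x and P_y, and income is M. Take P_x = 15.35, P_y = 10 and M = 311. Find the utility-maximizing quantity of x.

x* = 1.6976

Plugging in: x* = (2·10/15.35)² = 1.6976.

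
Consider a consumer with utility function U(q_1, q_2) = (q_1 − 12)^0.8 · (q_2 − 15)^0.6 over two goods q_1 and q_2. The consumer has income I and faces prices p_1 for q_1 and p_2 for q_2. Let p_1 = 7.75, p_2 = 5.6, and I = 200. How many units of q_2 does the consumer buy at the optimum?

q_2* = 16.7602

MRS = (4/3)·(q_2−15)/(q_1−12). Tangency with p_1/p_2 gives q_2−15 = (3/4)·(p_1/p_2)·(q_1−12).
After buying the subsistence bundle (12, 15), a share 4/7 of the remaining income goes to q_1: q_1* = 12 + 4/7·(I − 12p_1 − 15p_2)/p_1.
Discretionary income = 200 − 12·7.75 − 15·5.6 = 23; q_2* = 15 + 3/7·23/5.6 = 16.7602.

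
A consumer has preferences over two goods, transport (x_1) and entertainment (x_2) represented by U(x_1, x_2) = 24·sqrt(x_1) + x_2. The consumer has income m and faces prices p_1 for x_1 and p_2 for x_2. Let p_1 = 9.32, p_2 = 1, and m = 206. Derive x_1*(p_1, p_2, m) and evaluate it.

Plugging in: x_1* = (12·1/9.32)² = 1.6578.

x_1* = 1.6578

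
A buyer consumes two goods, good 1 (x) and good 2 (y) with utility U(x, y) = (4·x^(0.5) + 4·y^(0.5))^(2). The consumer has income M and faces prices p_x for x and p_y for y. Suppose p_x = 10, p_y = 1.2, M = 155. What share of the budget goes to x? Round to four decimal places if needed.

MU_x ∝ 4·x^(-0.5), MU_y ∝ 4·y^(-0.5), so MRS = (y/x)^(0.5) = p_x/p_y.
Solve for the ratio: y/x = [p_x/p_y]^(2).
With the ratio pinned down, the budget gives x* = M/(p_x + p_y·(y/x)) and y* = (y/x)·x*.
Numerically y/x = 69.444444, so x* = 155/(10 + 1.2·69.444444) = 1.6607 and y* = 69.444444·1.6607 = 115.3274.
Expenditure on x: 10·1.6607 = 16.6071; share = 0.1071.

share on x = 0.1071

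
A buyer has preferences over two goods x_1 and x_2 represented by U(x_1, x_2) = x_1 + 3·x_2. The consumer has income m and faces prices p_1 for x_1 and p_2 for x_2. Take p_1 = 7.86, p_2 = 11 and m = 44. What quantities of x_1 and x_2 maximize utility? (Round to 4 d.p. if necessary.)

x_1* = 0, x_2* = 4

Linear utility — the consumer picks whichever good has higher MU/price: 1/7.86 = 0.1272 vs 3/11 = 0.2727.
x_2 gives more utility per dollar, so spend all income on x_2: x_2* = m/p_2, x_1* = 0.
Numerically: x_1* = 0, x_2* = 4.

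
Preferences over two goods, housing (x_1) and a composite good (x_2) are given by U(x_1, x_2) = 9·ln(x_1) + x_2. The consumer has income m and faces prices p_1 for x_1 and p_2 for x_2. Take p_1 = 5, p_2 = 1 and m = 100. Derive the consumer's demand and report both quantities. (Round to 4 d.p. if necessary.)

Set MRS = p_1/p_2: (9/x_1)/1 = p_1/p_2.
So x_1*(p_1,p_2) = 9·p_2/p_1, independent of income; and x_2* = (m − 9·p_2)/p_2.
At the given prices: x_1* = 9·1/5 = 1.8, and x_2* = 91.

x_1* = 1.8, x_2* = 91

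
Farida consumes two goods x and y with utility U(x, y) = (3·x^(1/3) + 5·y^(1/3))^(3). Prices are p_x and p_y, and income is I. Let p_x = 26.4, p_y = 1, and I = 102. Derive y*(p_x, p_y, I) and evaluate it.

y* = 93.5391

From the CES first-order condition, (3/5)·(y/x)^(2/3) = p_x/p_y.
Hence y/x = ((5/3)·p_x/p_y)^(1/(2/3)), i.e. raised to the 1.5 power.
With the ratio pinned down, the budget gives x* = I/(p_x + p_y·(y/x)) and y* = (y/x)·x*.
Numerically y/x = 291.862982, so x* = 102/(26.4 + 1·291.862982) = 0.3205 and y* = 291.862982·0.3205 = 93.5391.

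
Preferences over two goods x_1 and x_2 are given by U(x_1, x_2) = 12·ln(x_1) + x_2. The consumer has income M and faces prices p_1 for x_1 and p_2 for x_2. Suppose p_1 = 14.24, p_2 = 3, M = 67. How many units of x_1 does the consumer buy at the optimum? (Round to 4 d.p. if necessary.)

x_1* = 2.5281

MU_x_1 = 12/x_1, MU_x_2 = 1. Tangency: 12/x_1 = p_1/p_2.
So x_1*(p_1,p_2) = 12·p_2/p_1, independent of income; and x_2* = (M − 12·p_2)/p_2.
At the given prices: x_1* = 12·3/14.24 = 2.5281.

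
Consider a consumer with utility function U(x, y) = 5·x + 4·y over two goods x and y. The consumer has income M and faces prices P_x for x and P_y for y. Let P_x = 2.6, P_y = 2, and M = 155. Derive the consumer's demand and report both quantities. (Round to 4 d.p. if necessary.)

x* = 0, y* = 77.5

y gives more utility per dollar, so spend all income on y: y* = M/P_y, x* = 0.
Numerically: x* = 0, y* = 77.5.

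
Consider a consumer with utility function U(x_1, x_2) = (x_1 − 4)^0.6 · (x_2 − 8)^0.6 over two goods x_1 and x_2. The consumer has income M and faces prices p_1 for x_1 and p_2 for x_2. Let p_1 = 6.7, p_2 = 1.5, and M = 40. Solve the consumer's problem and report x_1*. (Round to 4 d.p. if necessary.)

MRS = (x_2−8)/(x_1−4). Tangency with p_1/p_2 gives x_2−8 = (p_1/p_2)·(x_1−4).
After buying the subsistence bundle (4, 8), a share 0.5 of the remaining income goes to x_1: x_1* = 4 + 0.5·(M − 4p_1 − 8p_2)/p_1.
Discretionary income = 40 − 4·6.7 − 8·1.5 = 1.2; x_1* = 4 + 0.5·1.2/6.7 = 4.0896.

x_1* = 4.0896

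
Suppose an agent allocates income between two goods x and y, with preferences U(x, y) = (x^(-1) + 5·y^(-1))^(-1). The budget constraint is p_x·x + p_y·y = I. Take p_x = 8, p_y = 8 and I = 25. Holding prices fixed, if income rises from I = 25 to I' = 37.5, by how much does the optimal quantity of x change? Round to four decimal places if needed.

Δx* = 0.4828

MU_x ∝ x^(-2), MU_y ∝ 5·y^(-2), so MRS = (1/5)·(y/x)^(2) = p_x/p_y.
Solve for the ratio: y/x = [5·p_x/p_y]^(0.5).
Substitute y = (y/x)·x into the budget: x* = I/(p_x + p_y·(y/x)).
Numerically y/x = 2.236068, so x* = 25/(8 + 8·2.236068) = 0.9657.
At I' = 37.5: x* = 1.4485. Change: 1.4485 − 0.9657 = 0.4828.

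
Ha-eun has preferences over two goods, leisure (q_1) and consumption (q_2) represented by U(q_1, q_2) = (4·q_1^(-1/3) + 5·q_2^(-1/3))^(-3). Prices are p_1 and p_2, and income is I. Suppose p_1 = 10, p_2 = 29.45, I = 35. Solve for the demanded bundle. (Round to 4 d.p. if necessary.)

q_1* = 1.3733, q_2* = 0.7221

From the CES first-order condition, (4/5)·(q_2/q_1)^(4/3) = p_1/p_2.
Hence q_2/q_1 = ((5/4)·p_1/p_2)^(1/(4/3)), i.e. raised to the 0.75 power.
Substitute q_2 = (q_2/q_1)·q_1 into the budget: q_1* = I/(p_1 + p_2·(q_2/q_1)).
Numerically q_2/q_1 = 0.525858, so q_1* = 35/(10 + 29.45·0.525858) = 1.3733 and q_2* = 0.525858·1.3733 = 0.7221.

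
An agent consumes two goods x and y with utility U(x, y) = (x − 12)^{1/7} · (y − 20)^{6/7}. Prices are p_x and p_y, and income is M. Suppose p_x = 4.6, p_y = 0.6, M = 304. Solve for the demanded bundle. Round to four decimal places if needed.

Let x' = x−12, y' = y−20. MRS = (1/6)·y'/x' = p_x/p_y.
After buying the subsistence bundle (12, 20), a share 1/7 of the remaining income goes to x: x* = 12 + 1/7·(M − 12p_x − 20p_y)/p_x.
Discretionary income = 304 − 12·4.6 − 20·0.6 = 236.8; x* = 12 + 1/7·236.8/4.6 = 19.354; y* = 20 + 6/7·236.8/0.6 = 358.2857.

x* = 19.354, y* = 358.2857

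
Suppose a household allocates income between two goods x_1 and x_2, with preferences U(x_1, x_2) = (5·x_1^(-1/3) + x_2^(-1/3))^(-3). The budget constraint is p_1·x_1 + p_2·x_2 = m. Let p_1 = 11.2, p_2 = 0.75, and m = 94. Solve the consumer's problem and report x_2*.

x_2* = 16.5499

MU_x_1 ∝ 5·x_1^(-4/3), MU_x_2 ∝ x_2^(-4/3), so MRS = 5·(x_2/x_1)^(4/3) = p_1/p_2.
Solve for the ratio: x_2/x_1 = [(1/5)·p_1/p_2]^(0.75).
With the ratio pinned down, the budget gives x_1* = m/(p_1 + p_2·(x_2/x_1)) and x_2* = (x_2/x_1)·x_1*.
Numerically x_2/x_1 = 2.271904, so x_1* = 94/(11.2 + 0.75·2.271904) = 7.2846 and x_2* = 2.271904·7.2846 = 16.5499.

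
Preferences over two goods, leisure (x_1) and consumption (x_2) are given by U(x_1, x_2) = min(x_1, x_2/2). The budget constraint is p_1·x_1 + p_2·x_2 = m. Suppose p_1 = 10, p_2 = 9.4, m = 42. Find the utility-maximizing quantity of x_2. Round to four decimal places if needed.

With perfect complements, no substitution: consume in ratio x_1:x_2 = 1:2.
Budget: p_1·x_1 + p_2·2·x_1 = m, so (p_1 + 2·p_2)·x_1 = m.
Demand: x_1*(p_1,p_2,m) = m/(p_1 + 2·p_2), x_2* = 2·m/(p_1 + 2·p_2).
Here 10 + 2·9.4 = 28.8, giving x_2* = 2.9167.

x_2* = 2.9167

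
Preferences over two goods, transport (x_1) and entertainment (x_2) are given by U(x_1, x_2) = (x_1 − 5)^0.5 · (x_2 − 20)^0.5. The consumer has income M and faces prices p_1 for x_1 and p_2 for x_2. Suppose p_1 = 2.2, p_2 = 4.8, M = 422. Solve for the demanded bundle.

x_1* = 76.5909, x_2* = 52.8125

MRS = (x_2−20)/(x_1−5). Tangency with p_1/p_2 gives x_2−20 = (p_1/p_2)·(x_1−5).
Substituting into the budget: x_1* = 5 + 0.5·(M − 5·p_1 − 20·p_2)/p_1, and x_2* = 20 + 0.5·(…)/p_2.
Discretionary income = 422 − 5·2.2 − 20·4.8 = 315; x_1* = 5 + 0.5·315/2.2 = 76.5909; x_2* = 20 + 0.5·315/4.8 = 52.8125.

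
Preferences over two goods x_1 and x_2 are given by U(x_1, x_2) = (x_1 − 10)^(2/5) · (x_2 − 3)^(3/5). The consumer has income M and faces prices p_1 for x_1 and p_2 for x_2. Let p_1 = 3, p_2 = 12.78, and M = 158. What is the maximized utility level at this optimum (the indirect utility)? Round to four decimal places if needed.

Let x_1' = x_1−10, x_2' = x_2−3. MRS = (2/3)·x_2'/x_1' = p_1/p_2.
Substituting into the budget: x_1* = 10 + 0.4·(M − 10·p_1 − 3·p_2)/p_1, and x_2* = 3 + 0.6·(…)/p_2.
Discretionary income = 158 − 10·3 − 3·12.78 = 89.66; x_1* = 10 + 0.4·89.66/3 = 21.9547; x_2* = 3 + 0.6·89.66/12.78 = 7.2094.
Utility at the optimum: U(21.9547, 7.2094) = 6.3907.

V = 6.3907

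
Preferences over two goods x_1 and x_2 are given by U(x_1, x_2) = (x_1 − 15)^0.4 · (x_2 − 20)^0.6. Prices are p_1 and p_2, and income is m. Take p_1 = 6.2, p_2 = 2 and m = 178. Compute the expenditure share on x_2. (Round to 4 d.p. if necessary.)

Let x_1' = x_1−15, x_2' = x_2−20. MRS = (2/3)·x_2'/x_1' = p_1/p_2.
After buying the subsistence bundle (15, 20), a share 0.4 of the remaining income goes to x_1: x_1* = 15 + 0.4·(m − 15p_1 − 20p_2)/p_1.
Discretionary income = 178 − 15·6.2 − 20·2 = 45; x_1* = 15 + 0.4·45/6.2 = 17.9032; x_2* = 20 + 0.6·45/2 = 33.5.
Expenditure on x_2: 2·33.5 = 67; share = 0.3764.

share on x_2 = 0.3764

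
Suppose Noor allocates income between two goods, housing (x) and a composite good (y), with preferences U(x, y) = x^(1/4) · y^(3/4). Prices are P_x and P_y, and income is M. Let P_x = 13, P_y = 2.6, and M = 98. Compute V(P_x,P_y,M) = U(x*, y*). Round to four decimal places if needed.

At P_x=13, P_y=2.6, M=98: x* = 0.25·98/13 = 1.8846, y* = 28.2692.
Utility at the optimum: U(1.8846, 28.2692) = 14.3645.

V = 14.3645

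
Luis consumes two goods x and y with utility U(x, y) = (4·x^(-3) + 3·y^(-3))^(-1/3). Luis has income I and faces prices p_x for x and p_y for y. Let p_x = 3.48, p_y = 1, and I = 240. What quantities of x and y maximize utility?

With the ratio pinned down, the budget gives x* = I/(p_x + p_y·(y/x)) and y* = (y/x)·x*.
Numerically y/x = 1.271043, so x* = 240/(3.48 + 1·1.271043) = 50.5152 and y* = 1.271043·50.5152 = 64.207.

x* = 50.5152, y* = 64.207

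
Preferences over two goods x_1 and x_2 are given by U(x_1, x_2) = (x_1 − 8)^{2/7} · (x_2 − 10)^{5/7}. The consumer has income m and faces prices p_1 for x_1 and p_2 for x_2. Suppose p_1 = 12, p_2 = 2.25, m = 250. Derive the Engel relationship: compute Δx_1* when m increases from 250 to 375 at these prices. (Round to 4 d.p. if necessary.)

Δx_1* = 2.9762

MRS = (2/5)·(x_2−10)/(x_1−8). Tangency with p_1/p_2 gives x_2−10 = (5/2)·(p_1/p_2)·(x_1−8).
Substituting into the budget: x_1* = 8 + 2/7·(m − 8·p_1 − 10·p_2)/p_1, and x_2* = 10 + 5/7·(…)/p_2.
Discretionary income = 250 − 8·12 − 10·2.25 = 131.5; x_1* = 8 + 2/7·131.5/12 = 11.131.
At m' = 375: x_1* = 14.1071. Change: 14.1071 − 11.131 = 2.9762.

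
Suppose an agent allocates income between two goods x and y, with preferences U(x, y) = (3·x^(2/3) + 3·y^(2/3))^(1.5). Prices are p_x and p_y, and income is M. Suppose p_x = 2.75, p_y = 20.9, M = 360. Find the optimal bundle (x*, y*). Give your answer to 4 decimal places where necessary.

x* = 128.6812, y* = 0.2931

From the CES first-order condition, (y/x)^(1/3) = p_x/p_y.
Hence y/x = (p_x/p_y)^(1/(1/3)), i.e. raised to the 3 power.
With the ratio pinned down, the budget gives x* = M/(p_x + p_y·(y/x)) and y* = (y/x)·x*.
Numerically y/x = 0.002278, so x* = 360/(2.75 + 20.9·0.002278) = 128.6812 and y* = 0.002278·128.6812 = 0.2931.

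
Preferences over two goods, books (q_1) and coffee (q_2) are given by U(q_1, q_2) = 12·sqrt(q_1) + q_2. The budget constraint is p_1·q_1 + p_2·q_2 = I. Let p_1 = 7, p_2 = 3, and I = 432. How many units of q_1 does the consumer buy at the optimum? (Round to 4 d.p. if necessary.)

q_1* = 6.6122

Set MRS = p_1/p_2: 6·q_1^(−1/2) = p_1/p_2.
Solve: √q_1 = 6·p_2/p_1, so q_1*(p_1,p_2) = (6·p_2/p_1)², and q_2* = (I − p_1·q_1*)/p_2.
Plugging in: q_1* = (6·3/7)² = 6.6122.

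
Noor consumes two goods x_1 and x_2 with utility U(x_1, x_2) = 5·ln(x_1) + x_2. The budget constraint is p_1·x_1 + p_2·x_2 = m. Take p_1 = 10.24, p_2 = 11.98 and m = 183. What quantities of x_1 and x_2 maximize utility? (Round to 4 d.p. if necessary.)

x_1* = 5.8496, x_2* = 10.2755

At the given prices: x_1* = 5·11.98/10.24 = 5.8496, and x_2* = 10.2755.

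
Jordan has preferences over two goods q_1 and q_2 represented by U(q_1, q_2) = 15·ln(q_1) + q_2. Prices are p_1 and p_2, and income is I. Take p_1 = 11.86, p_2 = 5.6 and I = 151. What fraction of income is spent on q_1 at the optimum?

Set MRS = p_1/p_2: (15/q_1)/1 = p_1/p_2.
So q_1*(p_1,p_2) = 15·p_2/p_1, independent of income; and q_2* = (I − 15·p_2)/p_2.
At the given prices: q_1* = 15·5.6/11.86 = 7.0826, and q_2* = 11.9643.
Expenditure on q_1: 11.86·7.0826 = 84; share = 0.5563.

share on q_1 = 0.5563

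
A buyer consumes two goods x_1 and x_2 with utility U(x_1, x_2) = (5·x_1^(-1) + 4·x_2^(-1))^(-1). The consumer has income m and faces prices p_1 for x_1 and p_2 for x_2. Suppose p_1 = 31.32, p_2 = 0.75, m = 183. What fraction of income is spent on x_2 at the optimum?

MU_x_1 ∝ 5·x_1^(-2), MU_x_2 ∝ 4·x_2^(-2), so MRS = (5/4)·(x_2/x_1)^(2) = p_1/p_2.
Hence x_2/x_1 = ((4/5)·p_1/p_2)^(1/(2)), i.e. raised to the 0.5 power.
With the ratio pinned down, the budget gives x_1* = m/(p_1 + p_2·(x_2/x_1)) and x_2* = (x_2/x_1)·x_1*.
Numerically x_2/x_1 = 5.779965, so x_1* = 183/(31.32 + 0.75·5.779965) = 5.1325 and x_2* = 5.779965·5.1325 = 29.6658.
Expenditure on x_2: 0.75·29.6658 = 22.2494; share = 0.1216.

share on x_2 = 0.1216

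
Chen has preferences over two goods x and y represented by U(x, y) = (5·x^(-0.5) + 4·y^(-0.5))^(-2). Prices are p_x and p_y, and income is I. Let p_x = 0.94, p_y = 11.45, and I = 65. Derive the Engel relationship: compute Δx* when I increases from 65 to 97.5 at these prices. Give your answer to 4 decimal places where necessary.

Δx* = 11.5912

MRS = MU_x/MU_y = (5/4)·(y/x)^(1.5). Set equal to p_x/p_y.
Hence y/x = ((4/5)·p_x/p_y)^(1/(1.5)), i.e. raised to the 2/3 power.
Substitute y = (y/x)·x into the budget: x* = I/(p_x + p_y·(y/x)).
Numerically y/x = 0.162783, so x* = 65/(0.94 + 11.45·0.162783) = 23.1823.
At I' = 97.5: x* = 34.7735. Change: 34.7735 − 23.1823 = 11.5912.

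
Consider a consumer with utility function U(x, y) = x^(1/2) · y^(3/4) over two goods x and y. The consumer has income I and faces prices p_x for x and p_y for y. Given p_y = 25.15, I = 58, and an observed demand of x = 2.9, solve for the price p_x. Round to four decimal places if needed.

p_x = 8

Tangency: MRS = (2/3)·y/x = p_x/p_y.
So 0.5·p_y·y = 0.75·p_x·x; combined with the budget, a share 0.4 of income goes to x.
Demand: x*(p_x,p_y,I) = 0.4·I/p_x and y* = 0.6·I/p_y.
Set x* = 2.9 in the demand function and solve for p_x: p_x = 8.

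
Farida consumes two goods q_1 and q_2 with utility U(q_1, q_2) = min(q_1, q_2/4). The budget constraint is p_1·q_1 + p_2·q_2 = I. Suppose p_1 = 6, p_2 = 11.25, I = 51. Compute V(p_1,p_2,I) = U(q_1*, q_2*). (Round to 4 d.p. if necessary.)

V = 1

Demand: q_1*(p_1,p_2,I) = I/(p_1 + 4·p_2), q_2* = 4·I/(p_1 + 4·p_2).
Here 6 + 4·11.25 = 51, giving q_1* = 1 and q_2* = 4.
Utility at the optimum: U(1, 4) = 1.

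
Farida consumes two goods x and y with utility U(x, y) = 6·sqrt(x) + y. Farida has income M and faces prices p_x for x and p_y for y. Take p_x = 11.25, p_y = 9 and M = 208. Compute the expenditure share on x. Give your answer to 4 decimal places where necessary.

share on x = 0.3115

Plugging in: x* = (3·9/11.25)² = 5.76, y* = 15.9111.
Expenditure on x: 11.25·5.76 = 64.8; share = 0.3115.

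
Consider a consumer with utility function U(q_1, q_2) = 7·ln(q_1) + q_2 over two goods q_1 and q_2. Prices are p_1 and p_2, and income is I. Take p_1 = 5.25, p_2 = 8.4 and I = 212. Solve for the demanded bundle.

q_1* = 11.2, q_2* = 18.2381

Set MRS = p_1/p_2: (7/q_1)/1 = p_1/p_2.
So q_1*(p_1,p_2) = 7·p_2/p_1, independent of income; and q_2* = (I − 7·p_2)/p_2.
At the given prices: q_1* = 7·8.4/5.25 = 11.2, and q_2* = 18.2381.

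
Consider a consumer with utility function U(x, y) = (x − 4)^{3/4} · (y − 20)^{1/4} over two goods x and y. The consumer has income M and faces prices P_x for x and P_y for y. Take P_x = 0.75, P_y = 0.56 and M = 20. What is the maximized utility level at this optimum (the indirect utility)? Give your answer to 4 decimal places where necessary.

Let x' = x−4, y' = y−20. MRS = 3·y'/x' = P_x/P_y.
After buying the subsistence bundle (4, 20), a share 0.75 of the remaining income goes to x: x* = 4 + 0.75·(M − 4P_x − 20P_y)/P_x.
Discretionary income = 20 − 4·0.75 − 20·0.56 = 5.8; x* = 4 + 0.75·5.8/0.75 = 9.8; y* = 20 + 0.25·5.8/0.56 = 22.5893.
Utility at the optimum: U(9.8, 22.5893) = 4.741.

V = 4.741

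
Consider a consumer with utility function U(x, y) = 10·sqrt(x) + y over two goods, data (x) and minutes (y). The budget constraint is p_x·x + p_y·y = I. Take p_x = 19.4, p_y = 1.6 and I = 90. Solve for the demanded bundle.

Utility is quasi-linear in y; the FOC for x is 5/√x = p_x/p_y.
Solve: √x = 5·p_y/p_x, so x*(p_x,p_y) = (5·p_y/p_x)², and y* = (I − p_x·x*)/p_y.
Plugging in: x* = (5·1.6/19.4)² = 0.17, y* = 54.1881.

x* = 0.17, y* = 54.1881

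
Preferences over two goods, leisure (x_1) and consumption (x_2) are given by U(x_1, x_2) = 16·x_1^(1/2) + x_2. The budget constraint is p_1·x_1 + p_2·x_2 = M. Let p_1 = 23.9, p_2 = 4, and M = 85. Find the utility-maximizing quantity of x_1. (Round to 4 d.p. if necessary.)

MU_x_1 = 8/√x_1, MU_x_2 = 1. Tangency: 8/√x_1 = p_1/p_2.
Thus x_1* = (8·p_2/p_1)² — independent of M — with the rest of income spent on x_2.
Plugging in: x_1* = (8·4/23.9)² = 1.7927.

x_1* = 1.7927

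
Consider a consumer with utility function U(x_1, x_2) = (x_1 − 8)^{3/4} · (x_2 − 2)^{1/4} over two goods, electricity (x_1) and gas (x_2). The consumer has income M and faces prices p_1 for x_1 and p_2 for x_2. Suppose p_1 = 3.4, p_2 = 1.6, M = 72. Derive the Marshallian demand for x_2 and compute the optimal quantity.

x_2* = 8.5

Let x_1' = x_1−8, x_2' = x_2−2. MRS = 3·x_2'/x_1' = p_1/p_2.
After buying the subsistence bundle (8, 2), a share 0.75 of the remaining income goes to x_1: x_1* = 8 + 0.75·(M − 8p_1 − 2p_2)/p_1.
Discretionary income = 72 − 8·3.4 − 2·1.6 = 41.6; x_2* = 2 + 0.25·41.6/1.6 = 8.5.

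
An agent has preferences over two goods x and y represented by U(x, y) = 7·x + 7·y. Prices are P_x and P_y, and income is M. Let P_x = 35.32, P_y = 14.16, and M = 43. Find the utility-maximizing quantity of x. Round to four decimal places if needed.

x* = 0

Perfect substitutes: compare marginal utility per dollar. 7/P_x vs 7/P_y → 0.1982 vs 0.4944.
y gives more utility per dollar, so spend all income on y: y* = M/P_y, x* = 0.
Numerically: x* = 0, y* = 3.0367.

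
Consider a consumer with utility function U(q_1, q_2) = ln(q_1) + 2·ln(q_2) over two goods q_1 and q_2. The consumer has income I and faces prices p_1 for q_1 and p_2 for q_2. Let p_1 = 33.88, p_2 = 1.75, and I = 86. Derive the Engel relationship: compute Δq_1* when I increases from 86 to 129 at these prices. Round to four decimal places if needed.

Δq_1* = 0.4231

Tangency: MRS = (1/2)·q_2/q_1 = p_1/p_2.
So p_2·q_2 = 2·p_1·q_1; combined with the budget, a share 1/3 of income goes to q_1.
Demand: q_1*(p_1,p_2,I) = 1/3·I/p_1 and q_2* = 2/3·I/p_2.
At p_1=33.88, p_2=1.75, I=86: q_1* = 1/3·86/33.88 = 0.8461.
At I' = 129: q_1* = 1.2692. Change: 1.2692 − 0.8461 = 0.4231.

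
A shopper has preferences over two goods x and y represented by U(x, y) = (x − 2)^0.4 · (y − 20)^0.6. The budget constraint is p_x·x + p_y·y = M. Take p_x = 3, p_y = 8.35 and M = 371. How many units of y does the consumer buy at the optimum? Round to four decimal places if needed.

y* = 34.2275

MRS = (2/3)·(y−20)/(x−2). Tangency with p_x/p_y gives y−20 = (3/2)·(p_x/p_y)·(x−2).
After buying the subsistence bundle (2, 20), a share 0.4 of the remaining income goes to x: x* = 2 + 0.4·(M − 2p_x − 20p_y)/p_x.
Discretionary income = 371 − 2·3 − 20·8.35 = 198; y* = 20 + 0.6·198/8.35 = 34.2275.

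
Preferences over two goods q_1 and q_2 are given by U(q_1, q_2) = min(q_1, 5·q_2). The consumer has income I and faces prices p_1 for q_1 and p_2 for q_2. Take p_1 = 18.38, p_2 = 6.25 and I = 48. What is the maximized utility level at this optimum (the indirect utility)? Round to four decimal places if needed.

V = 2.4452

Leontief preferences: the optimum is at the kink where q_1/5 = q_2/1, i.e. q_2 = (1/5)·q_1.
Budget: p_1·q_1 + p_2·(1/5)·q_1 = I, so (5·p_1 + p_2)·q_1 = 5·I.
Demand: q_1*(p_1,p_2,I) = 5·I/(5·p_1 + p_2), q_2* = I/(5·p_1 + p_2).
Here 5·18.38 + 6.25 = 98.15, giving q_1* = 2.4452 and q_2* = 0.489.
Utility at the optimum: U(2.4452, 0.489) = 2.4452.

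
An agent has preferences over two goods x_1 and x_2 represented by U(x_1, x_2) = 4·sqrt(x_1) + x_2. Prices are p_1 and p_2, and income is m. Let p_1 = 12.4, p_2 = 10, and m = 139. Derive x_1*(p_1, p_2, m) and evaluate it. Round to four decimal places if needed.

x_1* = 2.6015

Set MRS = p_1/p_2: 2·x_1^(−1/2) = p_1/p_2.
Solve: √x_1 = 2·p_2/p_1, so x_1*(p_1,p_2) = (2·p_2/p_1)², and x_2* = (m − p_1·x_1*)/p_2.
Plugging in: x_1* = (2·10/12.4)² = 2.6015.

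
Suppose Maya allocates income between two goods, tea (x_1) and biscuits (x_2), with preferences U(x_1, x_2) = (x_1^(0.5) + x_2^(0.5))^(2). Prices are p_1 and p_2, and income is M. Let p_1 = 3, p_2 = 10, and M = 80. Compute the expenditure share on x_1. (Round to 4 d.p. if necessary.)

MU_x_1 ∝ x_1^(-0.5), MU_x_2 ∝ x_2^(-0.5), so MRS = (x_2/x_1)^(0.5) = p_1/p_2.
Solve for the ratio: x_2/x_1 = [p_1/p_2]^(2).
With the ratio pinned down, the budget gives x_1* = M/(p_1 + p_2·(x_2/x_1)) and x_2* = (x_2/x_1)·x_1*.
Numerically x_2/x_1 = 0.09, so x_1* = 80/(3 + 10·0.09) = 20.5128 and x_2* = 0.09·20.5128 = 1.8462.
Expenditure on x_1: 3·20.5128 = 61.5385; share = 0.7692.

share on x_1 = 0.7692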